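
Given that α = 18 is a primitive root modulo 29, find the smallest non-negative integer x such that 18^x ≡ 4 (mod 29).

Successive powers of 18 modulo 29:
  18^0=1  18^1=18  18^2=5  18^3=3  18^4=25  18^5=15
  18^6=9  18^7=17  18^8=16  18^9=27  18^10=22  18^11=19
  18^12=23  18^13=8  18^14=28  18^15=11  18^16=24  18^17=26
  18^18=4
So 18^18 ≡ 4 (mod 29), giving x = 18.

18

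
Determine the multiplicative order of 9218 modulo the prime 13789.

13788

The order of 9218 must divide p − 1 = 13788 = 2^2 · 3^2 · 383.
Divisors: 1, 2, 3, 4, 6, 9, 12, 18, 36, 383, 766, 1149, 1532, 2298, 3447, 4596, 6894, 13788.
Check each in increasing order: 9218^1 ≡ 9218;  9218^2 ≡ 3706;  9218^3 ≡ 6555;  9218^4 ≡ 592;  9218^6 ≡ 1501;  9218^9 ≡ 7498;  9218^12 ≡ 5394;  9218^18 ≡ 2251;  9218^36 ≡ 6438;  9218^383 ≡ 9644;  9218^766 ≡ 13720;  9218^1149 ≡ 10225;  9218^1532 ≡ 4761;  9218^2298 ≡ 2427;  9218^3447 ≡ 9664;  9218^4596 ≡ 2426;  9218^6894 ≡ 13788;  9218^13788 ≡ 1.
Smallest exponent giving 1 is 13788.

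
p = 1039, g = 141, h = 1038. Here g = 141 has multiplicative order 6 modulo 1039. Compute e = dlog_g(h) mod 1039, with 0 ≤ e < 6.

Successive powers of 141 modulo 1039:
  141^0=1  141^1=141  141^2=140  141^3=1038
So 141^3 ≡ 1038 (mod 1039), giving e = 3.

3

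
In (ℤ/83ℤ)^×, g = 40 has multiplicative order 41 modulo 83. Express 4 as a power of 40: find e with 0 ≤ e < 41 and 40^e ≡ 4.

11

Successive powers of 40 modulo 83:
  40^0=1  40^1=40  40^2=23  40^3=7  40^4=31  40^5=78
  40^6=49  40^7=51  40^8=48  40^9=11  40^10=25  40^11=4
So 40^11 ≡ 4 (mod 83), giving e = 11.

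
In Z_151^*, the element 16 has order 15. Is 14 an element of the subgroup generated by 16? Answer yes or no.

no

⟨16⟩ has order 15; its elements mod 151 are {1, 2, 4, 8, 16, 19, 32, 38, 59, 64, 76, 85, 105, 118, 128}.
14 is not in this set.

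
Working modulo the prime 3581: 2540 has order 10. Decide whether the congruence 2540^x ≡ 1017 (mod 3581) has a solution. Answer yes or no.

no

1017 ∈ ⟨2540⟩ iff 1017^10 ≡ 1 (mod 3581), since |⟨2540⟩| = 10.
1017^10 mod 3581 = 897.
Since 897 ≠ 1, 1017 does not lie in the subgroup.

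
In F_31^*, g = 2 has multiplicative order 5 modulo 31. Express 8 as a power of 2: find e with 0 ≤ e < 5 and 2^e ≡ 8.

Successive powers of 2 modulo 31:
  2^0=1  2^1=2  2^2=4  2^3=8
So 2^3 ≡ 8 (mod 31), giving e = 3.

3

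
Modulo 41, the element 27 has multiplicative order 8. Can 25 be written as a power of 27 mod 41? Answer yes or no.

⟨27⟩ has order 8; its elements mod 41 are {1, 3, 9, 14, 27, 32, 38, 40}.
25 is not in this set.

no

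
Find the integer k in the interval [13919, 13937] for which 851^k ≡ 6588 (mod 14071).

13931

Compute 851^13919 mod 14071 = 5988, then multiply by 851 repeatedly:
  851^13919=5988  851^13920=2086  851^13921=2240  851^13922=6655  851^13923=6863
  851^13924=948  851^13925=4701  851^13926=4387  851^13927=4522  851^13928=6839
  851^13929=8666  851^13930=1562  851^13931=6588
Found 6588 at exponent 13931.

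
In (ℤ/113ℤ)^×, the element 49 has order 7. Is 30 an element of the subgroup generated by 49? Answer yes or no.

yes

⟨49⟩ has order 7; its elements mod 113 are {1, 16, 28, 30, 49, 106, 109}.
30 is in this set.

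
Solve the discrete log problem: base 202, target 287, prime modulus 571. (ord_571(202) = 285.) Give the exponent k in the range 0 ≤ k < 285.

188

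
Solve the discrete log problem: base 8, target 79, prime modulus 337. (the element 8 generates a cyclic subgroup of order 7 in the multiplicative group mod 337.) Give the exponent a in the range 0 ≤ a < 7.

Successive powers of 8 modulo 337:
  8^0=1  8^1=8  8^2=64  8^3=175  8^4=52  8^5=79
So 8^5 ≡ 79 (mod 337), giving a = 5.

5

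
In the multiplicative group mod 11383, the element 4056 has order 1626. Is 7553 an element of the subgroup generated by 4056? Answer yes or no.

yes

7553 ∈ ⟨4056⟩ iff 7553^1626 ≡ 1 (mod 11383), since |⟨4056⟩| = 1626.
7553^1626 mod 11383 = 1.
Since 1 = 1, 7553 lies in the subgroup.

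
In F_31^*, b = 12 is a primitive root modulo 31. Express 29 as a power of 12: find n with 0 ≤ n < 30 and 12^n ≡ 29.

21

Successive powers of 12 modulo 31:
  12^0=1  12^1=12  12^2=20  12^3=23  12^4=28  12^5=26
  12^6=2  12^7=24  12^8=9  12^9=15  12^10=25  12^11=21
  12^12=4  12^13=17  12^14=18  12^15=30  12^16=19  12^17=11
  12^18=8  12^19=3  12^20=5  12^21=29
So 12^21 ≡ 29 (mod 31), giving n = 21.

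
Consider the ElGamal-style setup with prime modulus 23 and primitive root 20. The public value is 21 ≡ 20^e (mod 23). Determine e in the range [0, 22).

7

Successive powers of 20 modulo 23:
  20^0=1  20^1=20  20^2=9  20^3=19  20^4=12  20^5=10
  20^6=16  20^7=21
So 20^7 ≡ 21 (mod 23), giving e = 7.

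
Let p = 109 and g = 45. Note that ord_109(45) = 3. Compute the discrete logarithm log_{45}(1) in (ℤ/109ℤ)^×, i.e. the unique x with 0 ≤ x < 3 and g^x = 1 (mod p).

0

Successive powers of 45 modulo 109:
  45^0=1
So 45^0 ≡ 1 (mod 109), giving x = 0.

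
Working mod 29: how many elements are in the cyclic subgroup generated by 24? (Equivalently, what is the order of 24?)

7

The order of 24 must divide p − 1 = 28 = 2^2 · 7.
Divisors: 1, 2, 4, 7, 14, 28.
Check each in increasing order: 24^1 ≡ 24;  24^2 ≡ 25;  24^4 ≡ 16;  24^7 ≡ 1.
Smallest exponent giving 1 is 7.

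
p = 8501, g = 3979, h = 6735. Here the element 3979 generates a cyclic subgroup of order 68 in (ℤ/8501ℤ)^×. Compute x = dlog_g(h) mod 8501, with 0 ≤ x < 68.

4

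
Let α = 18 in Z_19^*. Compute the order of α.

2

The order of 18 must divide p − 1 = 18 = 2 · 3^2.
Divisors: 1, 2, 3, 6, 9, 18.
Check each in increasing order: 18^1 ≡ 18;  18^2 ≡ 1.
Smallest exponent giving 1 is 2.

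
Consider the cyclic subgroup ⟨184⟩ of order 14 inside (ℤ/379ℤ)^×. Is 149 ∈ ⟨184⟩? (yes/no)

no

⟨184⟩ has order 14; its elements mod 379 are {1, 86, 94, 119, 125, 138, 184, 195, 241, 254, 260, 285, 293, 378}.
149 is not in this set.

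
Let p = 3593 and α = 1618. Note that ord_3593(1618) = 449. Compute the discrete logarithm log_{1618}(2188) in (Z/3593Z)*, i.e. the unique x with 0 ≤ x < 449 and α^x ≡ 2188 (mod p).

363

Baby-step giant-step with m = ceil(sqrt(449)) = 22.
Baby table (1618^j mod 3593 for j=0..21):
  0:1  1:1618  2:2220  3:2553  4:2397  5:1499  6:107  7:662
  8:402  9:103  10:1376  11:2301  12:670  13:2567  14:3491  15:242
  16:3512  17:1883  18:3423  19:1601  20:3458  21:743
Giant step factor: 1618^(-22) ≡ 2625 (mod 3593).
Scan 2188·2625^i mod 3593 for i = 0, 1, …:
  i=0: 2188   i=1: 1886   i=2: 3189   i=3: 3028
  i=4: 784   i=5: 2804   i=6: 2036   i=7: 1709
  i=8: 2061   i=9: 2660     …   i=15: 1976
  i=16: 2301
Match at i=16, j=11: x = 16·22 + 11 = 363.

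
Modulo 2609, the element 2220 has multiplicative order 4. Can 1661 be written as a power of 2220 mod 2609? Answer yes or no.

no

⟨2220⟩ has order 4; its elements mod 2609 are {1, 389, 2220, 2608}.
1661 is not in this set.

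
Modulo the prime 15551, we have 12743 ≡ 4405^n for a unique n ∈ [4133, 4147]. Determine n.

4137

Compute 4405^4133 mod 15551 = 1832, then multiply by 4405 repeatedly:
  4405^4133=1832  4405^4134=14542  4405^4135=2941  4405^4136=1122  4405^4137=12743
Found 12743 at exponent 4137.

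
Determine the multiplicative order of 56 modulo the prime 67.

The order of 56 must divide p − 1 = 66 = 2 · 3 · 11.
Divisors: 1, 2, 3, 6, 11, 22, 33, 66.
Check each in increasing order: 56^1 ≡ 56;  56^2 ≡ 54;  56^3 ≡ 9;  56^6 ≡ 14;  56^11 ≡ 37;  56^22 ≡ 29;  56^33 ≡ 1.
Smallest exponent giving 1 is 33.

33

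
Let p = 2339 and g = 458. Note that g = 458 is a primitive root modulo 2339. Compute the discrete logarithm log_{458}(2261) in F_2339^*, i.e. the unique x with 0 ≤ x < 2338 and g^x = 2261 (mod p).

Baby-step giant-step with m = ceil(sqrt(2338)) = 49.
Baby table (458^j mod 2339 for j=0..48):
  0:1  1:458  2:1593  3:2165  4:2173  5:1159  6:2208  7:816
  8:1827  9:1743  10:695  11:206  12:788  13:698  14:1580  15:889
  16:176  17:1082  18:2027  19:2122  20:1191  21:491  22:334  23:937
  24:1109  25:359  26:692  27:1171  28:687  29:1220  30:2078  31:2090
  32:569  33:973  34:1224  35:1571  36:1445  37:2212  38:309  39:1182
  40:1047  41:31  42:164  43:264  44:1623  45:1871  46:844  47:617
  48:1906
Giant step factor: 458^(-49) ≡ 775 (mod 2339).
Scan 2261·775^i mod 2339 for i = 0, 1, …:
  i=0: 2261   i=1: 364   i=2: 1420   i=3: 1170
  i=4: 1557   i=5: 2090
Match at i=5, j=31: x = 5·49 + 31 = 276.

276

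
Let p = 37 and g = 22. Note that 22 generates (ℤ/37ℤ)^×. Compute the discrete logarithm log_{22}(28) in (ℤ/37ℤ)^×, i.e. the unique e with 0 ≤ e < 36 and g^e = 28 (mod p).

Successive powers of 22 modulo 37:
  22^0=1  22^1=22  22^2=3  22^3=29  22^4=9  22^5=13
  22^6=27  22^7=2  22^8=7  22^9=6  22^10=21  22^11=18
  22^12=26  22^13=17  22^14=4  22^15=14  22^16=12  22^17=5
  22^18=36  22^19=15  22^20=34  22^21=8  22^22=28
So 22^22 ≡ 28 (mod 37), giving e = 22.

22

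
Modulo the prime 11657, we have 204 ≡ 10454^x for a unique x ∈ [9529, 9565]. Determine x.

9546

Compute 10454^9529 mod 11657 = 6743, then multiply by 10454 repeatedly:
  10454^9529=6743  10454^9530=1443  10454^9531=964  10454^9532=6008  10454^9533=11373
  10454^9534=3599  10454^9535=6807  10454^9536=6050  10454^9537=7475  10454^9538=6779
  10454^9539=4763  10454^9540=5355  10454^9541=4256  10454^9542=9112  10454^9543=7501
  10454^9544=10472  10454^9545=3401  10454^9546=204
Found 204 at exponent 9546.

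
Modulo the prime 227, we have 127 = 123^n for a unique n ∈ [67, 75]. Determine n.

71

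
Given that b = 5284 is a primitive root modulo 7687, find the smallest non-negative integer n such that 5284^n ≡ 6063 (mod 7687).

4251

Baby-step giant-step with m = ceil(sqrt(7686)) = 88.
Baby table (5284^j mod 7687 for j=0..87):
  0:1  1:5284  2:1472  3:6491  4:6737  5:7498  6:634  7:6211
  8:3121  9:2749  10:4973  11:3166  12:2232  13:2030  14:3155  15:5604
  16:1212  17:937  18:680  19:3291  20:1650  21:1542  22:7395  23:2159
  24:648  25:3317  26:668  27:1379  28:7047  29:520  30:3421  31:4427
  32:727  33:5655  34:1651  35:6826  36:1180  37:963  38:7385  39:3128
  40:1302  41:7590  42:2481  43:3269  44:707  45:7593  46:2959  47:7685
  48:4806  49:4743  50:2392  51:1900  52:378  53:6419  54:2952  55:1445
  56:2189  57:5428  58:1355  59:3223  60:3627  61:1377  62:4166  63:5263
  64:5813  65:6327  66:1105  67:4387  68:4603  69:584  70:3369  71:6391
  72:1053  73:6351  74:4929  75:1280  76:6647  77:845  78:6520  79:6233
  80:4064  81:4385  82:1722  83:5327  84:5761  85:604  86:1431  87:5083
Giant step factor: 5284^(-88) ≡ 4002 (mod 7687).
Scan 6063·4002^i mod 7687 for i = 0, 1, …:
  i=0: 6063   i=1: 3954   i=2: 4062   i=3: 5806
  i=4: 5498   i=5: 2802   i=6: 5958   i=7: 6529
  i=8: 945   i=9: 7573     …   i=47: 6168
  i=48: 1379
Match at i=48, j=27: n = 48·88 + 27 = 4251.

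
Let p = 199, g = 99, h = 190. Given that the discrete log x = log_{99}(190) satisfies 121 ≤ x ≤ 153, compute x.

127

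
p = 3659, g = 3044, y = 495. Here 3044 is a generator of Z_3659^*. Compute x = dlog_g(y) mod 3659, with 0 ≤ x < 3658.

2590

Baby-step giant-step with m = ceil(sqrt(3658)) = 61.
Baby table (3044^j mod 3659 for j=0..60):
  0:1  1:3044  2:1348  3:1573  4:2240  5:1843  6:845  7:3562
  8:1111  9:968  10:1097  11:2260  12:520  13:2192  14:2091  15:2003
  16:1238  17:3361  18:320  19:786  20:3257  21:2077  22:3295  23:661
  24:3293  25:1891  26:597  27:2404  28:3435  29:2377  30:1745  31:2571
  32:3182  33:635  34:988  35:3433  36:3607  37:2708  38:3084  39:2361
  40:608  41:2957  42:3627  43:1385  44:772  45:890  46:1500  47:3227
  48:2232  49:3104  50:1038  51:1955  52:1486  53:860  54:1655  55:3036
  56:2609  57:1766  58:633  59:2218  60:737
Giant step factor: 3044^(-61) ≡ 1262 (mod 3659).
Scan 495·1262^i mod 3659 for i = 0, 1, …:
  i=0: 495   i=1: 2660   i=2: 1617   i=3: 2591
  i=4: 2355   i=5: 902   i=6: 375   i=7: 1239
  i=8: 1225   i=9: 1852     …   i=41: 2847
  i=42: 3435
Match at i=42, j=28: x = 42·61 + 28 = 2590.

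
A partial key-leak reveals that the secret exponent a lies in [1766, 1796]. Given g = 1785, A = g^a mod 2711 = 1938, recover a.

1790

Compute 1785^1766 mod 2711 = 1340, then multiply by 1785 repeatedly:
  1785^1766=1340  1785^1767=798  1785^1768=1155  1785^1769=1315  1785^1770=2260
  1785^1771=132  1785^1772=2474  1785^1773=2582  1785^1774=170  1785^1775=2529
  1785^1776=450  1785^1777=794  1785^1778=2148  1785^1779=826  1785^1780=2337
  1785^1781=2027  1785^1782=1721  1785^1783=422  1785^1784=2323  1785^1785=1436
  1785^1786=1365  1785^1787=2047  1785^1788=2178  1785^1789=156  1785^1790=1938
Found 1938 at exponent 1790.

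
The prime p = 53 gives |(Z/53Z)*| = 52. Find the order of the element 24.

13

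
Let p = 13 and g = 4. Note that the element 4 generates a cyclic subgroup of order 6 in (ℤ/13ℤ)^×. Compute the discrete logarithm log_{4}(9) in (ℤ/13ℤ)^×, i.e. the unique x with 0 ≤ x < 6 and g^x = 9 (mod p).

4

Successive powers of 4 modulo 13:
  4^0=1  4^1=4  4^2=3  4^3=12  4^4=9
So 4^4 ≡ 9 (mod 13), giving x = 4.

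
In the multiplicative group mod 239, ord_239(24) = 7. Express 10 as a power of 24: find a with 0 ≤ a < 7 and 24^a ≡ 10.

6

Successive powers of 24 modulo 239:
  24^0=1  24^1=24  24^2=98  24^3=201  24^4=44  24^5=100
  24^6=10
So 24^6 ≡ 10 (mod 239), giving a = 6.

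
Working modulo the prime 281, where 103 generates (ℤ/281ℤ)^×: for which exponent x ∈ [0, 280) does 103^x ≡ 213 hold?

Baby-step giant-step with m = ceil(sqrt(280)) = 17.
Baby table (103^j mod 281 for j=0..16):
  0:1  1:103  2:212  3:199  4:265  5:38  6:261  7:188
  8:256  9:235  10:39  11:83  12:119  13:174  14:219  15:77
  16:63
Giant step factor: 103^(-17) ≡ 227 (mod 281).
Scan 213·227^i mod 281 for i = 0, 1, …:
  i=0: 213   i=1: 19   i=2: 98   i=3: 47
  i=4: 272   i=5: 205   i=6: 170   i=7: 93
  i=8: 36   i=9: 23     …   i=14: 191
  i=15: 83
Match at i=15, j=11: x = 15·17 + 11 = 266.

266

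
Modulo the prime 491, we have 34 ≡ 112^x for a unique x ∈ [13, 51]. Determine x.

Compute 112^13 mod 491 = 322, then multiply by 112 repeatedly:
  112^13=322  112^14=221  112^15=202  112^16=38  112^17=328
  112^18=402  112^19=343  112^20=118  112^21=450  112^22=318
  112^23=264  112^24=108  112^25=312  112^26=83  112^27=458
  112^28=232  112^29=452  112^30=51  112^31=311  112^32=462
  112^33=189  112^34=55  112^35=268  112^36=65  112^37=406
  112^38=300  112^39=212  112^40=176  112^41=72  112^42=208
  112^43=219  112^44=469  112^45=482  112^46=465  112^47=34
Found 34 at exponent 47.

47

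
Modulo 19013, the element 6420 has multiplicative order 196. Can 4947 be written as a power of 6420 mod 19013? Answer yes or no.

yes

4947 ∈ ⟨6420⟩ iff 4947^196 ≡ 1 (mod 19013), since |⟨6420⟩| = 196.
4947^196 mod 19013 = 1.
Since 1 = 1, 4947 lies in the subgroup.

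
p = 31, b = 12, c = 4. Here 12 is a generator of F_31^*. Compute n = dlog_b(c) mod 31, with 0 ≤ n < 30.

12

Successive powers of 12 modulo 31:
  12^0=1  12^1=12  12^2=20  12^3=23  12^4=28  12^5=26
  12^6=2  12^7=24  12^8=9  12^9=15  12^10=25  12^11=21
  12^12=4
So 12^12 ≡ 4 (mod 31), giving n = 12.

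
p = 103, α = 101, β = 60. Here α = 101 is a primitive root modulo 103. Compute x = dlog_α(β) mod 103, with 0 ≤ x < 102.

40

Baby-step giant-step with m = ceil(sqrt(102)) = 11.
Baby table (101^j mod 103 for j=0..10):
  0:1  1:101  2:4  3:95  4:16  5:71  6:64  7:78
  8:50  9:3  10:97
Giant step factor: 101^(-11) ≡ 43 (mod 103).
Scan 60·43^i mod 103 for i = 0, 1, …:
  i=0: 60   i=1: 5   i=2: 9   i=3: 78
Match at i=3, j=7: x = 3·11 + 7 = 40.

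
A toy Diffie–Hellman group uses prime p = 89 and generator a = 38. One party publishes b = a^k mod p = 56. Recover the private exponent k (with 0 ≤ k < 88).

Baby-step giant-step with m = ceil(sqrt(88)) = 10.
Baby table (38^j mod 89 for j=0..9):
  0:1  1:38  2:20  3:48  4:44  5:70  6:79  7:65
  8:67  9:54
Giant step factor: 38^(-10) ≡ 18 (mod 89).
Scan 56·18^i mod 89 for i = 0, 1, …:
  i=0: 56   i=1: 29   i=2: 77   i=3: 51
  i=4: 28   i=5: 59   i=6: 83   i=7: 70
Match at i=7, j=5: k = 7·10 + 5 = 75.

75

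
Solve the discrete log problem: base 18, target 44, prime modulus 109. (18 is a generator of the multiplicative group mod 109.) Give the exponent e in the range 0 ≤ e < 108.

Baby-step giant-step with m = ceil(sqrt(108)) = 11.
Baby table (18^j mod 109 for j=0..10):
  0:1  1:18  2:106  3:55  4:9  5:53  6:82  7:59
  8:81  9:41  10:84
Giant step factor: 18^(-11) ≡ 70 (mod 109).
Scan 44·70^i mod 109 for i = 0, 1, …:
  i=0: 44   i=1: 28   i=2: 107   i=3: 78
  i=4: 10   i=5: 46   i=6: 59
Match at i=6, j=7: e = 6·11 + 7 = 73.

73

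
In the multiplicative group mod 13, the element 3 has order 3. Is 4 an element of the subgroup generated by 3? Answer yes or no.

no

⟨3⟩ has order 3; its elements mod 13 are {1, 3, 9}.
4 is not in this set.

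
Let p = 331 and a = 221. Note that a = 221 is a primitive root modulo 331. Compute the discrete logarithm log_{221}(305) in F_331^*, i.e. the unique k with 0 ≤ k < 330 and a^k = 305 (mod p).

Baby-step giant-step with m = ceil(sqrt(330)) = 19.
Baby table (221^j mod 331 for j=0..18):
  0:1  1:221  2:184  3:282  4:94  5:252  6:84  7:28
  8:230  9:187  10:283  11:315  12:105  13:35  14:122  15:151
  16:271  17:311  18:214
Giant step factor: 221^(-19) ≡ 314 (mod 331).
Scan 305·314^i mod 331 for i = 0, 1, …:
  i=0: 305   i=1: 111   i=2: 99   i=3: 303
  i=4: 145   i=5: 183   i=6: 199   i=7: 258
  i=8: 248   i=9: 87   i=10: 176   i=11: 318
  i=12: 221
Match at i=12, j=1: k = 12·19 + 1 = 229.

229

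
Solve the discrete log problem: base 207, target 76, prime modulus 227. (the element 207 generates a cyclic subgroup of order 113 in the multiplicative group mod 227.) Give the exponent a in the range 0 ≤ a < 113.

66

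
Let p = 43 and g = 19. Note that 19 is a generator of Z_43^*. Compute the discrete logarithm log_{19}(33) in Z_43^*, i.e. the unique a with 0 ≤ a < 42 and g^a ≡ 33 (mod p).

37

Baby-step giant-step with m = ceil(sqrt(42)) = 7.
Baby table (19^j mod 43 for j=0..6):
  0:1  1:19  2:17  3:22  4:31  5:30  6:11
Giant step factor: 19^(-7) ≡ 7 (mod 43).
Scan 33·7^i mod 43 for i = 0, 1, …:
  i=0: 33   i=1: 16   i=2: 26   i=3: 10
  i=4: 27   i=5: 17
Match at i=5, j=2: a = 5·7 + 2 = 37.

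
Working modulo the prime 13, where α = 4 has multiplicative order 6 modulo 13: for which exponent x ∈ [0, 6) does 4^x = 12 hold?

3

Successive powers of 4 modulo 13:
  4^0=1  4^1=4  4^2=3  4^3=12
So 4^3 ≡ 12 (mod 13), giving x = 3.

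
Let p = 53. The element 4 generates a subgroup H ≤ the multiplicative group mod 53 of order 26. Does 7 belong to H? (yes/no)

yes

7 ∈ ⟨4⟩ iff 7^26 ≡ 1 (mod 53), since |⟨4⟩| = 26.
7^26 mod 53 = 1.
Since 1 = 1, 7 lies in the subgroup.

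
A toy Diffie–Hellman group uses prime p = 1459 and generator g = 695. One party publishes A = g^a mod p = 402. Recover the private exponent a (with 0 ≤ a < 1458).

212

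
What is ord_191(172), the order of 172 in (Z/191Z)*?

The order of 172 must divide p − 1 = 190 = 2 · 5 · 19.
Divisors: 1, 2, 5, 10, 19, 38, 95, 190.
Check each in increasing order: 172^1 ≡ 172;  172^2 ≡ 170;  172^5 ≡ 25;  172^10 ≡ 52;  172^19 ≡ 109;  172^38 ≡ 39;  172^95 ≡ 1.
Smallest exponent giving 1 is 95.

95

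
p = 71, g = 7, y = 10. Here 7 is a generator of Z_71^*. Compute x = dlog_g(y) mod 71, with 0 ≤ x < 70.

34

Baby-step giant-step with m = ceil(sqrt(70)) = 9.
Baby table (7^j mod 71 for j=0..8):
  0:1  1:7  2:49  3:59  4:58  5:51  6:2  7:14
  8:27
Giant step factor: 7^(-9) ≡ 68 (mod 71).
Scan 10·68^i mod 71 for i = 0, 1, …:
  i=0: 10   i=1: 41   i=2: 19   i=3: 14
Match at i=3, j=7: x = 3·9 + 7 = 34.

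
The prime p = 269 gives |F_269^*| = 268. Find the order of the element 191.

The order of 191 must divide p − 1 = 268 = 2^2 · 67.
Divisors: 1, 2, 4, 67, 134, 268.
Check each in increasing order: 191^1 ≡ 191;  191^2 ≡ 166;  191^4 ≡ 118;  191^67 ≡ 268;  191^134 ≡ 1.
Smallest exponent giving 1 is 134.

134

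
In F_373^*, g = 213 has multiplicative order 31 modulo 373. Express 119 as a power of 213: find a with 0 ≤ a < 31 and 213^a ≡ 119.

Successive powers of 213 modulo 373:
  213^0=1  213^1=213  213^2=236  213^3=286  213^4=119
So 213^4 ≡ 119 (mod 373), giving a = 4.

4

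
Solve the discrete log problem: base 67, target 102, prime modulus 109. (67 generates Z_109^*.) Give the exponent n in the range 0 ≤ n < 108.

26

Successive powers of 67 modulo 109:
  67^0=1  67^1=67  67^2=20  67^3=32  67^4=73  67^5=95
  67^6=43  67^7=47  67^8=97  67^9=68  67^10=87  67^11=52
  67^12=105  67^13=59  67^14=29  67^15=90  67^16=35  67^17=56
  67^18=46  67^19=30  67^20=48  67^21=55  67^22=88  67^23=10
  67^24=16  67^25=91  67^26=102
So 67^26 ≡ 102 (mod 109), giving n = 26.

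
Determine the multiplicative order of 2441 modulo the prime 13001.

6500

The order of 2441 must divide p − 1 = 13000 = 2^3 · 5^3 · 13.
Divisors: 1, 2, 4, 5, 8, 10, 13, 20, 25, 26, 40, 50, 52, 65, 100, 104, 125, 130, 200, 250, 260, 325, 500, 520, 650, 1000, 1300, 1625, 2600, 3250, 6500, 13000.
Check each in increasing order: 2441^1 ≡ 2441;  2441^2 ≡ 4023;  2441^4 ≡ 11285;  2441^5 ≡ 10567;  2441^8 ≡ 6430;  2441^10 ≡ 8901;  2441^13 ≡ 2584;  2441^20 ≡ 12708;  2441^25 ≡ 11108;  2441^26 ≡ 7543;  2441^40 ≡ 7843;  2441^50 ≡ 8174;  2441^52 ≡ 4473;  2441^65 ≡ 343;  2441^100 ≡ 2137;  2441^104 ≡ 12191;  2441^125 ≡ 10971;  2441^130 ≡ 640;  2441^200 ≡ 3418;  2441^250 ≡ 12584;  2441^260 ≡ 6569;  2441^325 ≡ 3994;  2441^500 ≡ 4876;  2441^520 ≡ 1442;  2441^650 ≡ 12810;  2441^1000 ≡ 9548;  2441^1300 ≡ 10479;  2441^1625 ≡ 2907;  2441^2600 ≡ 2995;  2441^3250 ≡ 13000;  2441^6500 ≡ 1.
Smallest exponent giving 1 is 6500.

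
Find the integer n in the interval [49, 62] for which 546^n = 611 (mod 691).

51

Compute 546^49 mod 691 = 70, then multiply by 546 repeatedly:
  546^49=70  546^50=215  546^51=611
Found 611 at exponent 51.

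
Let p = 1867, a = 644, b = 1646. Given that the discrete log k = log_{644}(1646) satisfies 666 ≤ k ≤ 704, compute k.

685

Compute 644^666 mod 1867 = 1576, then multiply by 644 repeatedly:
  644^666=1576  644^667=1163  644^668=305  644^669=385  644^670=1496
  644^671=52  644^672=1749  644^673=555  644^674=823  644^675=1651
  644^676=921  644^677=1285  644^678=459  644^679=610  644^680=770
  644^681=1125  644^682=104  644^683=1631  644^684=1110  644^685=1646
Found 1646 at exponent 685.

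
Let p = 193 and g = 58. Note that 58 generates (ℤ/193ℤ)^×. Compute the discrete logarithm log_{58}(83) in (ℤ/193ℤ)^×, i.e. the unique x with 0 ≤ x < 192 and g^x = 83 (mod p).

2

Baby-step giant-step with m = ceil(sqrt(192)) = 14.
Baby table (58^j mod 193 for j=0..13):
  0:1  1:58  2:83  3:182  4:134  5:52  6:121  7:70
  8:7  9:20  10:2  11:116  12:166  13:171
Giant step factor: 58^(-14) ≡ 175 (mod 193).
Scan 83·175^i mod 193 for i = 0, 1, …:
  i=0: 83
Match at i=0, j=2: x = 0·14 + 2 = 2.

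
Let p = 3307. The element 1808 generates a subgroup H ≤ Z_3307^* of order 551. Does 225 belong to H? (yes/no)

no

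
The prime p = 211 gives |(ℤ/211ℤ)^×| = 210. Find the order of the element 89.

70

The order of 89 must divide p − 1 = 210 = 2 · 3 · 5 · 7.
Divisors: 1, 2, 3, 5, 6, 7, 10, 14, 15, 21, 30, 35, 42, 70, 105, 210.
Check each in increasing order: 89^1 ≡ 89;  89^2 ≡ 114;  89^3 ≡ 18;  89^5 ≡ 153;  89^6 ≡ 113;  89^7 ≡ 140;  89^10 ≡ 199;  89^14 ≡ 188;  89^15 ≡ 63;  89^21 ≡ 156;  89^30 ≡ 171;  89^35 ≡ 210;  89^42 ≡ 71;  89^70 ≡ 1.
Smallest exponent giving 1 is 70.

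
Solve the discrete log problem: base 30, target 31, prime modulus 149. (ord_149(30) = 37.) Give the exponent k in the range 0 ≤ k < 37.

3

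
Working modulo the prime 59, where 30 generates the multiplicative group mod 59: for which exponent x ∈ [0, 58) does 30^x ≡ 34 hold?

17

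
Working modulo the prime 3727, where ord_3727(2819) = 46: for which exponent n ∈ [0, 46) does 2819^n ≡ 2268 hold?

Baby-step giant-step with m = ceil(sqrt(46)) = 7.
Baby table (2819^j mod 3727 for j=0..6):
  0:1  1:2819  2:797  3:3089  4:1619  5:2113  6:801
Giant step factor: 2819^(-7) ≡ 151 (mod 3727).
Scan 2268·151^i mod 3727 for i = 0, 1, …:
  i=0: 2268   i=1: 3311   i=2: 543   i=3: 3726
  i=4: 3576   i=5: 3288   i=6: 797
Match at i=6, j=2: n = 6·7 + 2 = 44.

44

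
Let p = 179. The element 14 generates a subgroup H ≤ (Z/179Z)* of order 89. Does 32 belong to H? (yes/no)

32 ∈ ⟨14⟩ iff 32^89 ≡ 1 (mod 179), since |⟨14⟩| = 89.
32^89 mod 179 = 178.
Since 178 ≠ 1, 32 does not lie in the subgroup.

no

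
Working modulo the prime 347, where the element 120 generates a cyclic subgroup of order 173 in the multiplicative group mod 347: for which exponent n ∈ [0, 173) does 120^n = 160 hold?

128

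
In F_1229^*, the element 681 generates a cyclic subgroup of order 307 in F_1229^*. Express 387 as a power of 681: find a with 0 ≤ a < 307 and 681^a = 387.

268

Baby-step giant-step with m = ceil(sqrt(307)) = 18.
Baby table (681^j mod 1229 for j=0..17):
  0:1  1:681  2:428  3:195  4:63  5:1117  6:1155  7:1224
  8:282  9:318  10:254  11:914  12:560  13:370  14:25  15:1048
  16:868  17:1188
Giant step factor: 681^(-18) ≡ 785 (mod 1229).
Scan 387·785^i mod 1229 for i = 0, 1, …:
  i=0: 387   i=1: 232   i=2: 228   i=3: 775
  i=4: 20   i=5: 952   i=6: 88   i=7: 256
  i=8: 633   i=9: 389     …   i=13: 452
  i=14: 868
Match at i=14, j=16: a = 14·18 + 16 = 268.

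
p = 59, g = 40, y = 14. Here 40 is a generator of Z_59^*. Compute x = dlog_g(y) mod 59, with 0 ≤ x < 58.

Baby-step giant-step with m = ceil(sqrt(58)) = 8.
Baby table (40^j mod 59 for j=0..7):
  0:1  1:40  2:7  3:44  4:49  5:13  6:48  7:32
Giant step factor: 40^(-8) ≡ 36 (mod 59).
Scan 14·36^i mod 59 for i = 0, 1, …:
  i=0: 14   i=1: 32
Match at i=1, j=7: x = 1·8 + 7 = 15.

15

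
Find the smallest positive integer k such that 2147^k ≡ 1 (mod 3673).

The order of 2147 must divide p − 1 = 3672 = 2^3 · 3^3 · 17.
Divisors: 1, 2, 3, 4, 6, 8, 9, 12, 17, 18, 24, 27, 34, 36, 51, 54, 68, 72, 102, 108, 136, 153, 204, 216, 306, 408, 459, 612, 918, 1224, 1836, 3672.
Check each in increasing order: 2147^1 ≡ 2147;  2147^2 ≡ 3667;  2147^3 ≡ 1810;  2147^4 ≡ 36;  2147^6 ≡ 3457;  2147^8 ≡ 1296;  2147^9 ≡ 2051;  2147^12 ≡ 2580;  2147^17 ≡ 2517;  2147^18 ≡ 1016;  2147^24 ≡ 924;  2147^27 ≡ 1225;  2147^34 ≡ 3037;  2147^36 ≡ 143;  2147^51 ≡ 616;  2147^54 ≡ 2041;  2147^68 ≡ 466;  2147^72 ≡ 2084;  2147^102 ≡ 1137;  2147^108 ≡ 499;  2147^136 ≡ 449;  2147^153 ≡ 2522;  2147^204 ≡ 3546;  2147^216 ≡ 2910;  2147^306 ≡ 2521;  2147^408 ≡ 1437;  2147^459 ≡ 3672;  2147^612 ≡ 1151;  2147^918 ≡ 1.
Smallest exponent giving 1 is 918.

918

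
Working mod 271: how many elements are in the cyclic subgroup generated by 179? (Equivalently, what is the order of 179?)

135

The order of 179 must divide p − 1 = 270 = 2 · 3^3 · 5.
Divisors: 1, 2, 3, 5, 6, 9, 10, 15, 18, 27, 30, 45, 54, 90, 135, 270.
Check each in increasing order: 179^1 ≡ 179;  179^2 ≡ 63;  179^3 ≡ 166;  179^5 ≡ 160;  179^6 ≡ 185;  179^9 ≡ 87;  179^10 ≡ 126;  179^15 ≡ 106;  179^18 ≡ 252;  179^27 ≡ 244;  179^30 ≡ 125;  179^45 ≡ 242;  179^54 ≡ 187;  179^90 ≡ 28;  179^135 ≡ 1.
Smallest exponent giving 1 is 135.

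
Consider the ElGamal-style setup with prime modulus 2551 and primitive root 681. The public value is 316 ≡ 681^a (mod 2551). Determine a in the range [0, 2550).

Baby-step giant-step with m = ceil(sqrt(2550)) = 51.
Baby table (681^j mod 2551 for j=0..50):
  0:1  1:681  2:2030  3:2339  4:1035  5:759  6:1577  7:2517
  8:2356  9:2408  10:2106  11:524  12:2255  13:2504  14:1156  15:1528
  16:2311  17:2375  18:41  19:2411  20:1598  21:1512  22:1619  23:507
  24:882  25:1157  26:2209  27:1790  28:2163  29:1076  30:619  31:624
  32:1478  33:1424  34:364  35:437  36:1681  37:1913  38:1743  39:768
  40:53  41:379  42:448  43:1519  44:1284  45:1962  46:1949  47:749
  48:2420  49:74  50:1925
Giant step factor: 681^(-51) ≡ 459 (mod 2551).
Scan 316·459^i mod 2551 for i = 0, 1, …:
  i=0: 316   i=1: 2188   i=2: 1749   i=3: 1777
  i=4: 1874   i=5: 479   i=6: 475   i=7: 1190
  i=8: 296   i=9: 661     …   i=32: 1361
  i=33: 2255
Match at i=33, j=12: a = 33·51 + 12 = 1695.

1695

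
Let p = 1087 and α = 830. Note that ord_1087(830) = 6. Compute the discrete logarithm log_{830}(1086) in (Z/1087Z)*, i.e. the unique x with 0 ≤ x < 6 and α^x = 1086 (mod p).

Successive powers of 830 modulo 1087:
  830^0=1  830^1=830  830^2=829  830^3=1086
So 830^3 ≡ 1086 (mod 1087), giving x = 3.

3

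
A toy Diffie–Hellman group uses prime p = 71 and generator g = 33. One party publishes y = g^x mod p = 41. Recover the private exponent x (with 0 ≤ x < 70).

Baby-step giant-step with m = ceil(sqrt(70)) = 9.
Baby table (33^j mod 71 for j=0..8):
  0:1  1:33  2:24  3:11  4:8  5:51  6:50  7:17
  8:64
Giant step factor: 33^(-9) ≡ 67 (mod 71).
Scan 41·67^i mod 71 for i = 0, 1, …:
  i=0: 41   i=1: 49   i=2: 17
Match at i=2, j=7: x = 2·9 + 7 = 25.

25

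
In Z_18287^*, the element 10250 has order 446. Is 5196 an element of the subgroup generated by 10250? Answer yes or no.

5196 ∈ ⟨10250⟩ iff 5196^446 ≡ 1 (mod 18287), since |⟨10250⟩| = 446.
5196^446 mod 18287 = 909.
Since 909 ≠ 1, 5196 does not lie in the subgroup.

no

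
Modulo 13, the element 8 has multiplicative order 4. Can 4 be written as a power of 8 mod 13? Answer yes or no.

⟨8⟩ has order 4; its elements mod 13 are {1, 5, 8, 12}.
4 is not in this set.

no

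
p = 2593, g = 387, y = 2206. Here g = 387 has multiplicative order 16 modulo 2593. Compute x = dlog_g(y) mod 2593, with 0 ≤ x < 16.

Successive powers of 387 modulo 2593:
  387^0=1  387^1=387  387^2=1968  387^3=1867  387^4=1675  387^5=2568
  387^6=697  387^7=67  387^8=2592  387^9=2206
So 387^9 ≡ 2206 (mod 2593), giving x = 9.

9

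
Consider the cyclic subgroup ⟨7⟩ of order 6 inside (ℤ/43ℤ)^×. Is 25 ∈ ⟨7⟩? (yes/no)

no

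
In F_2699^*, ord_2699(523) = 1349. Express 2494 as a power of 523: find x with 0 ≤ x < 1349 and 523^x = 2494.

Baby-step giant-step with m = ceil(sqrt(1349)) = 37.
Baby table (523^j mod 2699 for j=0..36):
  0:1  1:523  2:930  3:570  4:1220  5:1096  6:1020  7:1757
  8:1251  9:1115  10:161  11:534  12:1285  13:4  14:2092  15:1021
  16:2280  17:2181  18:1685  19:1381  20:1630  21:2305  22:1761  23:644
  24:2136  25:2441  26:16  27:271  28:1385  29:1023  30:627  31:1342
  32:126  33:1122  34:1123  35:1646  36:2576
Giant step factor: 523^(-37) ≡ 1111 (mod 2699).
Scan 2494·1111^i mod 2699 for i = 0, 1, …:
  i=0: 2494   i=1: 1660   i=2: 843   i=3: 20
  i=4: 628   i=5: 1366   i=6: 788   i=7: 992
  i=8: 920   i=9: 1898     …   i=23: 1698
  i=24: 2576
Match at i=24, j=36: x = 24·37 + 36 = 924.

924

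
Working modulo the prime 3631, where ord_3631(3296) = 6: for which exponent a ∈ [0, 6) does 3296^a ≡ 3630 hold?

Successive powers of 3296 modulo 3631:
  3296^0=1  3296^1=3296  3296^2=3295  3296^3=3630
So 3296^3 ≡ 3630 (mod 3631), giving a = 3.

3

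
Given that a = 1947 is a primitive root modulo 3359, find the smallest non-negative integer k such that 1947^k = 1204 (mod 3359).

2100

Baby-step giant-step with m = ceil(sqrt(3358)) = 58.
Baby table (1947^j mod 3359 for j=0..57):
  0:1  1:1947  2:1857  3:1295  4:2115  5:3130  6:884  7:1340
  8:2396  9:2720  10:2056  11:2463  12:2168  13:2192  14:1894  15:2795
  16:285  17:660  18:1882  19:2944  20:1514  21:1915  22:15  23:2333
  24:983  25:2630  26:1494  27:3283  28:3183  29:3305  30:2350  31:492
  32:609  33:3355  34:2289  35:2649  36:1538  37:1617  38:916  39:3182
  40:1358  41:493  42:2556  43:1853  44:225  45:1405  46:1309  47:2501
  48:2256  49:2219  50:719  51:2549  52:1660  53:662  54:2417  55:3299
  56:745  57:2786
Giant step factor: 1947^(-58) ≡ 2669 (mod 3359).
Scan 1204·2669^i mod 3359 for i = 0, 1, …:
  i=0: 1204   i=1: 2272   i=2: 973   i=3: 430
  i=4: 2251   i=5: 2027   i=6: 2073   i=7: 564
  i=8: 484   i=9: 1940     …   i=35: 250
  i=36: 2168
Match at i=36, j=12: k = 36·58 + 12 = 2100.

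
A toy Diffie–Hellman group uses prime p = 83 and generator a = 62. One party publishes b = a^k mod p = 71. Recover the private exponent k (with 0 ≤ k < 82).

Baby-step giant-step with m = ceil(sqrt(82)) = 10.
Baby table (62^j mod 83 for j=0..9):
  0:1  1:62  2:26  3:35  4:12  5:80  6:63  7:5
  8:61  9:47
Giant step factor: 62^(-10) ≡ 37 (mod 83).
Scan 71·37^i mod 83 for i = 0, 1, …:
  i=0: 71   i=1: 54   i=2: 6   i=3: 56
  i=4: 80
Match at i=4, j=5: k = 4·10 + 5 = 45.

45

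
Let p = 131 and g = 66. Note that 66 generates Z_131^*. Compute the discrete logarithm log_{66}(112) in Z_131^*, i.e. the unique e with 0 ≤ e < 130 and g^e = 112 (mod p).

30

Successive powers of 66 modulo 131:
  66^0=1  66^1=66  66^2=33  66^3=82  66^4=41  66^5=86
  66^6=43  66^7=87  66^8=109  66^9=120  66^10=60  66^11=30
  66^12=15  66^13=73  66^14=102  66^15=51  66^16=91  66^17=111
  66^18=121  66^19=126  66^20=63  66^21=97  66^22=114  66^23=57
  66^24=94  66^25=47  66^26=89  66^27=110  66^28=55  66^29=93
  66^30=112
So 66^30 ≡ 112 (mod 131), giving e = 30.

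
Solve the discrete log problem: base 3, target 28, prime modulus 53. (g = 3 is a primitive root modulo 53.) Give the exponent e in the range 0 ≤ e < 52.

Baby-step giant-step with m = ceil(sqrt(52)) = 8.
Baby table (3^j mod 53 for j=0..7):
  0:1  1:3  2:9  3:27  4:28  5:31  6:40  7:14
Giant step factor: 3^(-8) ≡ 24 (mod 53).
Scan 28·24^i mod 53 for i = 0, 1, …:
  i=0: 28
Match at i=0, j=4: e = 0·8 + 4 = 4.

4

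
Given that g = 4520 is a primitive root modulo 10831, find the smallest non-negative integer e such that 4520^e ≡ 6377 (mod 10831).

Baby-step giant-step with m = ceil(sqrt(10830)) = 105.
Baby table (4520^j mod 10831 for j=0..104):
  0:1  1:4520  2:3134  3:9563  4:9070  5:1065  6:4836  7:1762
  8:3455  9:9129  10:7801  11:5615  12:2767  13:7866  14:6978  15:688
  16:1263  17:823  18:4927  19:1504  20:7043  21:2051  22:10015  23:5051
  24:9603  25:5743  26:7284  27:8271  28:7139  29:2731  30:7611  31:2464
  32:3012  33:10504  34:5807  35:4127  36:3058  37:1804  38:9168  39:10785
  40:8700  41:7470  42:4173  43:5189  44:5165  45:4995  46:5596  47:3535
  48:2475  49:9408  50:1654  51:2690  52:6418  53:3942  54:845  55:6888
  56:5466  57:809  58:6633  59:952  60:3133  61:5043  62:5936  63:2333
  64:6597  65:697  66:9450  67:7367  68:4346  69:7317  70:5797  71:2251
  72:4211  73:3653  74:5116  75:135  76:3664  77:681  78:2116  79:547
  80:2972  81:3000  82:10419  83:692  84:8512  85:2528  86:10686  87:5291
  88:472  89:10564  90:6232  91:8040  92:2795  93:4454  94:8082  95:8508
  96:6110  97:8981  98:10363  99:7516  100:6304  101:8550  102:992  103:10637
  104:431
Giant step factor: 4520^(-105) ≡ 3049 (mod 10831).
Scan 6377·3049^i mod 10831 for i = 0, 1, …:
  i=0: 6377   i=1: 1828   i=2: 6438   i=3: 3690
  i=4: 8232   i=5: 3941   i=6: 4530   i=7: 2445
  i=8: 3077   i=9: 2127     …   i=51: 4054
  i=52: 2475
Match at i=52, j=48: e = 52·105 + 48 = 5508.

5508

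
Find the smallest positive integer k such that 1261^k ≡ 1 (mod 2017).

504

The order of 1261 must divide p − 1 = 2016 = 2^5 · 3^2 · 7.
Divisors: 1, 2, 3, 4, 6, 7, 8, 9, 12, 14, 16, 18, 21, 24, 28, 32, 36, 42, 48, 56, 63, 72, 84, 96, 112, 126, 144, 168, 224, 252, 288, 336, 504, 672, 1008, 2016.
Check each in increasing order: 1261^1 ≡ 1261;  1261^2 ≡ 725;  1261^3 ≡ 524;  1261^4 ≡ 1205;  1261^6 ≡ 264;  1261^7 ≡ 99;  1261^8 ≡ 1802;  1261^9 ≡ 1180;  1261^12 ≡ 1118;  1261^14 ≡ 1733;  1261^16 ≡ 1851;  1261^18 ≡ 670;  1261^21 ≡ 122;  1261^24 ≡ 1401;  1261^28 ≡ 1993;  1261^32 ≡ 1335;  1261^36 ≡ 1126;  1261^42 ≡ 765;  1261^48 ≡ 260;  1261^56 ≡ 576;  1261^63 ≡ 548;  1261^72 ≡ 1200;  1261^84 ≡ 295;  1261^96 ≡ 1039;  1261^112 ≡ 988;  1261^126 ≡ 1788;  1261^144 ≡ 1879;  1261^168 ≡ 294;  1261^224 ≡ 1933;  1261^252 ≡ 2016;  1261^288 ≡ 891;  1261^336 ≡ 1722;  1261^504 ≡ 1.
Smallest exponent giving 1 is 504.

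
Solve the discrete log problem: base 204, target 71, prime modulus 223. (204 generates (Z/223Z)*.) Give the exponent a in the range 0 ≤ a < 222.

79

Baby-step giant-step with m = ceil(sqrt(222)) = 15.
Baby table (204^j mod 223 for j=0..14):
  0:1  1:204  2:138  3:54  4:89  5:93  6:17  7:123
  8:116  9:26  10:175  11:20  12:66  13:84  14:188
Giant step factor: 204^(-15) ≡ 167 (mod 223).
Scan 71·167^i mod 223 for i = 0, 1, …:
  i=0: 71   i=1: 38   i=2: 102   i=3: 86
  i=4: 90   i=5: 89
Match at i=5, j=4: a = 5·15 + 4 = 79.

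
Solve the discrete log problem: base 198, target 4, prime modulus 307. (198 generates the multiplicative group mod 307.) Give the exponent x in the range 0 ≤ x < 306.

276

Baby-step giant-step with m = ceil(sqrt(306)) = 18.
Baby table (198^j mod 307 for j=0..17):
  0:1  1:198  2:215  3:204  4:175  5:266  6:171  7:88
  8:232  9:193  10:146  11:50  12:76  13:5  14:69  15:154
  16:99  17:261
Giant step factor: 198^(-18) ≡ 304 (mod 307).
Scan 4·304^i mod 307 for i = 0, 1, …:
  i=0: 4   i=1: 295   i=2: 36   i=3: 199
  i=4: 17   i=5: 256   i=6: 153   i=7: 155
  i=8: 149   i=9: 167     …   i=14: 250
  i=15: 171
Match at i=15, j=6: x = 15·18 + 6 = 276.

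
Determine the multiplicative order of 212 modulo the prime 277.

276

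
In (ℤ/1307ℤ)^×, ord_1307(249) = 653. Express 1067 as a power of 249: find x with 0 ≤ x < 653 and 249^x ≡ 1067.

348

Baby-step giant-step with m = ceil(sqrt(653)) = 26.
Baby table (249^j mod 1307 for j=0..25):
  0:1  1:249  2:572  3:1272  4:434  5:892  6:1225  7:494
  8:148  9:256  10:1008  11:48  12:189  13:9  14:934  15:1227
  16:992  17:1292  18:186  19:569  20:525  21:25  22:997  23:1230
  24:432  25:394
Giant step factor: 249^(-26) ≡ 355 (mod 1307).
Scan 1067·355^i mod 1307 for i = 0, 1, …:
  i=0: 1067   i=1: 1062   i=2: 594   i=3: 443
  i=4: 425   i=5: 570   i=6: 1072   i=7: 223
  i=8: 745   i=9: 461   i=10: 280   i=11: 68
  i=12: 614   i=13: 1008
Match at i=13, j=10: x = 13·26 + 10 = 348.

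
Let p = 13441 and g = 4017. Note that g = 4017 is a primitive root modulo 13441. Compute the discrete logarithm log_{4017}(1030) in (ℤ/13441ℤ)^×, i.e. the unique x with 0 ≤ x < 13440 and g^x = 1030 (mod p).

9461

Baby-step giant-step with m = ceil(sqrt(13440)) = 116.
Baby table (4017^j mod 13441 for j=0..115):
  0:1  1:4017  2:7089  3:8475  4:11463  5:11446  6:10362  7:10818
  8:1153  9:7897  10:1489  11:68  12:4336  13:11617  14:11778  15:13347
  16:12191  17:5684  18:9810  19:11199  20:12797  21:7165  22:4624  23:12587
  24:10378  25:7885  26:7049  27:9087  28:10164  29:8471  30:8836  31:9972
  32:3344  33:5289  34:9133  35:6772  36:11981  37:8897  38:13071  39:5661
  40:11506  41:9444  42:6046  43:12336  44:10186  45:2758  46:3502  47:8248
  48:151  49:1722  50:8600  51:2830  52:10465  53:7898  54:5506  55:7157
  56:12811  57:9639  58:9783  59:10268  60:9568  61:6837  62:4266  63:12688
  64:12865  65:11501  66:2800  67:10924  68:10284  69:6635  70:12733  71:5456
  72:7922  73:7827  74:2560  75:1155  76:2490  77:2226  78:3577  79:380
  80:7627  81:5620  82:8101  83:1056  84:8037  85:12788  86:11335  87:8028
  88:3517  89:1298  90:12399  91:7878  92:5812  93:13228  94:4603  95:8876
  96:9360  97:4643  98:8264  99:10659  100:7618  101:9790  102:11505  103:5427
  104:12398  105:3861  106:12164  107:4753  108:6581  109:10871  110:12439  111:7266
  112:7111  113:2762  114:6129  115:9722
Giant step factor: 4017^(-116) ≡ 11523 (mod 13441).
Scan 1030·11523^i mod 13441 for i = 0, 1, …:
  i=0: 1030   i=1: 287   i=2: 615   i=3: 3238
  i=4: 12699   i=5: 11851   i=6: 11954   i=7: 2574
  i=8: 9356   i=9: 12368     …   i=80: 3575
  i=81: 11501
Match at i=81, j=65: x = 81·116 + 65 = 9461.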